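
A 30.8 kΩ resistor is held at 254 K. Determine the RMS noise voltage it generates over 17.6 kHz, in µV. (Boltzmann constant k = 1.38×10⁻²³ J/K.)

V_n = √(4kTRB)
4kTRB = 4 × 1.38×10⁻²³ × 254 × 3.08×10⁴ × 1.76×10⁴ = 7.60×10⁻¹² V²
V_n = √(7.60×10⁻¹²) = 2.76×10⁻⁶ V = 2.76 µV

2.76 µV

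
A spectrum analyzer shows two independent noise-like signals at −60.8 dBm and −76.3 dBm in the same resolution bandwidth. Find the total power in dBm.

Convert to linear, add, convert back:
P₁ = 8.32×10⁻¹⁰ W, P₂ = 2.34×10⁻¹¹ W
P_tot = 8.55×10⁻¹⁰ W → 10 log₁₀(P_tot / 10⁻³) = −60.7 dBm

−60.7 dBm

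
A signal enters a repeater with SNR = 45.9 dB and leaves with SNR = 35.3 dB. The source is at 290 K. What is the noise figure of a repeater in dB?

NF (dB) = SNR_in(dB) − SNR_out(dB) when the source is at T₀
NF = 45.9 − 35.3 = 10.6 dB

10.6 dB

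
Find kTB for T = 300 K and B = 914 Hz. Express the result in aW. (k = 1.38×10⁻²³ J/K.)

3.78 aW

P_n = kTB = 1.38×10⁻²³ × 300 × 9.14×10² = 3.78×10⁻¹⁸ W = 3.78 aW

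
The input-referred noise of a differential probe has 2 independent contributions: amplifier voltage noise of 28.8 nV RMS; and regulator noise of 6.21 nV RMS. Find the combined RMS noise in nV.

29.5 nV

Uncorrelated sources add in power (mean-square): V_tot = √(ΣV_i²)
V_tot = √[(2.88×10⁻⁸)² + (6.21×10⁻⁹)²] = 2.95×10⁻⁸ V = 29.5 nV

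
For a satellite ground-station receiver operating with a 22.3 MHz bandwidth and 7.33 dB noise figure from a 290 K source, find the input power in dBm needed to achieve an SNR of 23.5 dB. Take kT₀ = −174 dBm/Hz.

−69.7 dBm

Sensitivity = −174 + 10 log₁₀(B) + NF + SNR_min
= −174 + 73.48 + 7.33 + 23.5
= −69.69 dBm → −69.7 dBm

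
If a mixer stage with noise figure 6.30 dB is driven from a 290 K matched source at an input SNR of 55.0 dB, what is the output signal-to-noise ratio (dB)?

By definition F = SNR_in/SNR_out, so in dB: SNR_out = SNR_in − NF
SNR_out = 55.0 − 6.30 = 48.70 dB

48.70 dB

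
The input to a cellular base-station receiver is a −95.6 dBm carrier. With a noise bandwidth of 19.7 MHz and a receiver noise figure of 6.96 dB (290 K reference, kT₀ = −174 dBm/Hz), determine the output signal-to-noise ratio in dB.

−1.5 dB

Noise floor: N = −174 + 10 log₁₀(B) + NF
10 log₁₀(1.97×10⁷) = 72.94 dB
N = −174 + 72.94 + 6.96 = −94.10 dBm
SNR = P_sig − N = −95.6 − (−94.10) = −1.50 dB → −1.5 dB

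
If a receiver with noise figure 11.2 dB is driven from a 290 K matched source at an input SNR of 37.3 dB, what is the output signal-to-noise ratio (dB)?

26.1 dB

By definition F = SNR_in/SNR_out, so in dB: SNR_out = SNR_in − NF
SNR_out = 37.3 − 11.2 = 26.1 dB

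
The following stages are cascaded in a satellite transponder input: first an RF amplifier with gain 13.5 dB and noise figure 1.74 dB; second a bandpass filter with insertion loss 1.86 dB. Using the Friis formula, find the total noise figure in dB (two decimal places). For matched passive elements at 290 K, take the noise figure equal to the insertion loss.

Convert to linear (a loss of L dB is a gain of −L dB): F_i = 10^(NF_i/10), G_i = 10^(G_i,dB/10)
  Stage 1: F_1 = 10^(1.74/10) = 1.493, G_1 = 10^(13.5/10) = 22.39
  Stage 2: F_2 = 10^(1.86/10) = 1.535, G_2 = 10^(−1.86/10) = 0.6516
Friis cascade:
  F = 1.493 + (1.535 − 1)/22.39 = 1.517
NF = 10 log₁₀(1.517) = 1.81 dB

1.81 dB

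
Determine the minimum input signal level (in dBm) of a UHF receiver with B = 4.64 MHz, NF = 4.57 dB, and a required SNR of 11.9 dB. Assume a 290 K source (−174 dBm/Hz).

Sensitivity = −174 + 10 log₁₀(B) + NF + SNR_min
= −174 + 66.67 + 4.57 + 11.9
= −90.86 dBm → −90.9 dBm

−90.9 dBm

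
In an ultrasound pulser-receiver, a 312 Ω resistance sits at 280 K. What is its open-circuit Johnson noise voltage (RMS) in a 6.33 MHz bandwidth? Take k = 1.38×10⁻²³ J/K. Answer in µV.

V_n = √(4kTRB)
4kTRB = 4 × 1.38×10⁻²³ × 280 × 3.12×10² × 6.33×10⁶ = 3.05×10⁻¹¹ V²
V_n = √(3.05×10⁻¹¹) = 5.52×10⁻⁶ V = 5.52 µV

5.52 µV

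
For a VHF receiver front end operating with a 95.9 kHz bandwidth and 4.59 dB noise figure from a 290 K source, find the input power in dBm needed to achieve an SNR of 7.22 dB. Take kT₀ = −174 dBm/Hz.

Sensitivity = −174 + 10 log₁₀(B) + NF + SNR_min
= −174 + 49.82 + 4.59 + 7.22
= −112.37 dBm → −112.4 dBm

−112.4 dBm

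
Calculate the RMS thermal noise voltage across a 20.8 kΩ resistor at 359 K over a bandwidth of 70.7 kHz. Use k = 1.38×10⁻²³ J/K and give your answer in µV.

5.40 µV

V_n = √(4kTRB)
4kTRB = 4 × 1.38×10⁻²³ × 359 × 2.08×10⁴ × 7.07×10⁴ = 2.91×10⁻¹¹ V²
V_n = √(2.91×10⁻¹¹) = 5.40×10⁻⁶ V = 5.40 µV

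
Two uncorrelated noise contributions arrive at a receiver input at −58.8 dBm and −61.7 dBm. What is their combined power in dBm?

Convert to linear, add, convert back:
P₁ = 1.32×10⁻⁹ W, P₂ = 6.76×10⁻¹⁰ W
P_tot = 1.99×10⁻⁹ W → 10 log₁₀(P_tot / 10⁻³) = −57.0 dBm

−57.0 dBm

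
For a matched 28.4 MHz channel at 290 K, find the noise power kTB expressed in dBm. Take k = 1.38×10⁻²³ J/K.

P_n = kTB = 1.38×10⁻²³ × 290 × 2.84×10⁷ = 1.14×10⁻¹³ W
In dBm: 10 log₁₀(1.14×10⁻¹³ / 10⁻³) = −99.4 dBm

−99.4 dBm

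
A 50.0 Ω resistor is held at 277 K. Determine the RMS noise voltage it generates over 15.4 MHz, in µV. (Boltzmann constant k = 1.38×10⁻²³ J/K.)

V_n = √(4kTRB)
4kTRB = 4 × 1.38×10⁻²³ × 277 × 5.00×10¹ × 1.54×10⁷ = 1.18×10⁻¹¹ V²
V_n = √(1.18×10⁻¹¹) = 3.43×10⁻⁶ V = 3.43 µV

3.43 µV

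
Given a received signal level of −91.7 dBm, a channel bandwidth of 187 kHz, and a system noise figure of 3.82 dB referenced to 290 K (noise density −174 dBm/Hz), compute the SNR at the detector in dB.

25.8 dB

Noise floor: N = −174 + 10 log₁₀(B) + NF
10 log₁₀(1.87×10⁵) = 52.72 dB
N = −174 + 52.72 + 3.82 = −117.46 dBm
SNR = P_sig − N = −91.7 − (−117.46) = 25.76 dB → 25.8 dB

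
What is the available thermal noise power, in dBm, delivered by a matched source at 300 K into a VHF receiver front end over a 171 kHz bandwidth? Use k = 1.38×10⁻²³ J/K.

P_n = kTB = 1.38×10⁻²³ × 300 × 1.71×10⁵ = 7.08×10⁻¹⁶ W
In dBm: 10 log₁₀(7.08×10⁻¹⁶ / 10⁻³) = −121.5 dBm

−121.5 dBm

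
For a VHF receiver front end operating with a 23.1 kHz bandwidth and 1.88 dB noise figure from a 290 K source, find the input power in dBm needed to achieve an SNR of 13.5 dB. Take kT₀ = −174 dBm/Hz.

Sensitivity = −174 + 10 log₁₀(B) + NF + SNR_min
= −174 + 43.64 + 1.88 + 13.5
= −114.98 dBm → −115.0 dBm

−115.0 dBm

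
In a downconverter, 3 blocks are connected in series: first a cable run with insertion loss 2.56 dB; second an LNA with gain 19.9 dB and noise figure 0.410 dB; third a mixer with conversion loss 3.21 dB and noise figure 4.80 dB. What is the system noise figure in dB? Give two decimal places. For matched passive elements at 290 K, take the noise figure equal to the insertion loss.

Convert to linear (a loss of L dB is a gain of −L dB): F_i = 10^(NF_i/10), G_i = 10^(G_i,dB/10)
  Stage 1: F_1 = 10^(2.56/10) = 1.803, G_1 = 10^(−2.56/10) = 0.5546
  Stage 2: F_2 = 10^(0.410/10) = 1.099, G_2 = 10^(19.9/10) = 97.72
  Stage 3: F_3 = 10^(4.80/10) = 3.020, G_3 = 10^(−3.21/10) = 0.4775
Friis cascade:
  F = 1.803 + (1.099 − 1)/0.5546 + (3.020 − 1)/54.20 = 2.019
NF = 10 log₁₀(2.019) = 3.05 dB

3.05 dB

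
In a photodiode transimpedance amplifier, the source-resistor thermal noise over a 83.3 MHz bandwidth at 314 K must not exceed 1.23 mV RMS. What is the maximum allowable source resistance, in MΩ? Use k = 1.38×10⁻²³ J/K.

1.05 MΩ

Johnson–Nyquist: V_n = √(4kTRB) ⇒ R = V_n² / (4kTB)
4kTB = 4 × 1.38×10⁻²³ × 314 × 8.33×10⁷ = 1.44×10⁻¹²
R = (1.23×10⁻³)² / 1.44×10⁻¹² = 1.05×10⁶ Ω = 1.05 MΩ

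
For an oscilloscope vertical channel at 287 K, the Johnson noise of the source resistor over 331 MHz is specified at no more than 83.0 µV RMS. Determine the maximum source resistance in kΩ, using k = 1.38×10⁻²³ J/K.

1.31 kΩ

Johnson–Nyquist: V_n = √(4kTRB) ⇒ R = V_n² / (4kTB)
4kTB = 4 × 1.38×10⁻²³ × 287 × 3.31×10⁸ = 5.24×10⁻¹²
R = (8.30×10⁻⁵)² / 5.24×10⁻¹² = 1.31×10³ Ω = 1.31 kΩ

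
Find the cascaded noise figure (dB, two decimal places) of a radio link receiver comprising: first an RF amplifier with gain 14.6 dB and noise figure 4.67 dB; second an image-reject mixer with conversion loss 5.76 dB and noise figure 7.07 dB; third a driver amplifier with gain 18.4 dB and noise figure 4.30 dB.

Convert to linear (a loss of L dB is a gain of −L dB): F_i = 10^(NF_i/10), G_i = 10^(G_i,dB/10)
  Stage 1: F_1 = 10^(4.67/10) = 2.931, G_1 = 10^(14.6/10) = 28.84
  Stage 2: F_2 = 10^(7.07/10) = 5.093, G_2 = 10^(−5.76/10) = 0.2655
  Stage 3: F_3 = 10^(4.30/10) = 2.692, G_3 = 10^(18.4/10) = 69.18
Friis cascade:
  F = 2.931 + (5.093 − 1)/28.84 + (2.692 − 1)/7.656 = 3.294
NF = 10 log₁₀(3.294) = 5.18 dB

5.18 dB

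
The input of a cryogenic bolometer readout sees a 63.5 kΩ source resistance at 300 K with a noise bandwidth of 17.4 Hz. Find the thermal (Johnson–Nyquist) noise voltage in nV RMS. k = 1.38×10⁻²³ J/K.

135 nV

V_n = √(4kTRB)
4kTRB = 4 × 1.38×10⁻²³ × 300 × 6.35×10⁴ × 1.74×10¹ = 1.83×10⁻¹⁴ V²
V_n = √(1.83×10⁻¹⁴) = 1.35×10⁻⁷ V = 135 nV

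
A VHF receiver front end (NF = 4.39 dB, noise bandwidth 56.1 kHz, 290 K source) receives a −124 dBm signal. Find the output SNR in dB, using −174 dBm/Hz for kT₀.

−1.9 dB

Noise floor: N = −174 + 10 log₁₀(B) + NF
10 log₁₀(5.61×10⁴) = 47.49 dB
N = −174 + 47.49 + 4.39 = −122.12 dBm
SNR = P_sig − N = −124 − (−122.12) = −1.88 dB → −1.9 dB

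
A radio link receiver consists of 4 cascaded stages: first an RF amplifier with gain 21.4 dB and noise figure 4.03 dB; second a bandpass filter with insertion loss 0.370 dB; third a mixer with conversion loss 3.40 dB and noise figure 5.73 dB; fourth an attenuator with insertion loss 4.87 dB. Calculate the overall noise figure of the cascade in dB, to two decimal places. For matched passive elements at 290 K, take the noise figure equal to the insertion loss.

4.13 dB

Convert to linear (a loss of L dB is a gain of −L dB): F_i = 10^(NF_i/10), G_i = 10^(G_i,dB/10)
  Stage 1: F_1 = 10^(4.03/10) = 2.529, G_1 = 10^(21.4/10) = 138.0
  Stage 2: F_2 = 10^(0.370/10) = 1.089, G_2 = 10^(−0.370/10) = 0.9183
  Stage 3: F_3 = 10^(5.73/10) = 3.741, G_3 = 10^(−3.40/10) = 0.4571
  Stage 4: F_4 = 10^(4.87/10) = 3.069, G_4 = 10^(−4.87/10) = 0.3258
Friis cascade:
  F = 2.529 + (1.089 − 1)/138.0 + (3.741 − 1)/126.8 + (3.069 − 1)/57.94 = 2.587
NF = 10 log₁₀(2.587) = 4.13 dB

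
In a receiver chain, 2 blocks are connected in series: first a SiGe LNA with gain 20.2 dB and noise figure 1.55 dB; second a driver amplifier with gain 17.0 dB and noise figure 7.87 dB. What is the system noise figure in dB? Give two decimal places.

1.70 dB

Convert to linear (a loss of L dB is a gain of −L dB): F_i = 10^(NF_i/10), G_i = 10^(G_i,dB/10)
  Stage 1: F_1 = 10^(1.55/10) = 1.429, G_1 = 10^(20.2/10) = 104.7
  Stage 2: F_2 = 10^(7.87/10) = 6.124, G_2 = 10^(17.0/10) = 50.12
Friis cascade:
  F = 1.429 + (6.124 − 1)/104.7 = 1.478
NF = 10 log₁₀(1.478) = 1.70 dB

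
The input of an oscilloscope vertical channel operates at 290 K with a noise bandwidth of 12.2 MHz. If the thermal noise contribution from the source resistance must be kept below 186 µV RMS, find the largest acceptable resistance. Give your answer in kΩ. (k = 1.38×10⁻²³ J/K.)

Johnson–Nyquist: V_n = √(4kTRB) ⇒ R = V_n² / (4kTB)
4kTB = 4 × 1.38×10⁻²³ × 290 × 1.22×10⁷ = 1.95×10⁻¹³
R = (1.86×10⁻⁴)² / 1.95×10⁻¹³ = 1.77×10⁵ Ω = 177 kΩ

177 kΩ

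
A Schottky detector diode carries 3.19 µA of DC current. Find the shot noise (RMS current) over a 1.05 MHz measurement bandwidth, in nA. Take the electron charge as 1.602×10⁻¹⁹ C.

1.04 nA

I_n = √(2qI·B)
2qI·B = 2 × 1.602×10⁻¹⁹ × 3.19×10⁻⁶ × 1.05×10⁶ = 1.07×10⁻¹⁸ A²
I_n = √(1.07×10⁻¹⁸) = 1.04×10⁻⁹ A = 1.04 nA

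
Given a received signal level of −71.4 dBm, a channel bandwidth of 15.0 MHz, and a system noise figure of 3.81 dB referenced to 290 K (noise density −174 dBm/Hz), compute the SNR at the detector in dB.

27.0 dB

Noise floor: N = −174 + 10 log₁₀(B) + NF
10 log₁₀(1.50×10⁷) = 71.76 dB
N = −174 + 71.76 + 3.81 = −98.43 dBm
SNR = P_sig − N = −71.4 − (−98.43) = 27.03 dB → 27.0 dB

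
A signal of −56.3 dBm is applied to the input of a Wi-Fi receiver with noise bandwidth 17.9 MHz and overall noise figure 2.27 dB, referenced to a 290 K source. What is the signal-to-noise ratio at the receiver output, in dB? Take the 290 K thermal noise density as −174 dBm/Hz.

42.9 dB

Noise floor: N = −174 + 10 log₁₀(B) + NF
10 log₁₀(1.79×10⁷) = 72.53 dB
N = −174 + 72.53 + 2.27 = −99.20 dBm
SNR = P_sig − N = −56.3 − (−99.20) = 42.90 dB → 42.9 dB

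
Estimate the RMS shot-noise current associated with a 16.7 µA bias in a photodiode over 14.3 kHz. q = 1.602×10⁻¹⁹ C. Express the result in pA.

I_n = √(2qI·B)
2qI·B = 2 × 1.602×10⁻¹⁹ × 1.67×10⁻⁵ × 1.43×10⁴ = 7.65×10⁻²⁰ A²
I_n = √(7.65×10⁻²⁰) = 2.77×10⁻¹⁰ A = 277 pA

277 pA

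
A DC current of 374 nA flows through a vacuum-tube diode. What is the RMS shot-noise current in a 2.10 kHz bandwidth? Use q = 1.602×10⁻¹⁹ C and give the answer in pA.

I_n = √(2qI·B)
2qI·B = 2 × 1.602×10⁻¹⁹ × 3.74×10⁻⁷ × 2.10×10³ = 2.52×10⁻²² A²
I_n = √(2.52×10⁻²²) = 1.59×10⁻¹¹ A = 15.9 pA

15.9 pA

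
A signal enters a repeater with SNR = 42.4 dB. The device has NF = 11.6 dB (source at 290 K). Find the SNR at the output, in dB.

By definition F = SNR_in/SNR_out, so in dB: SNR_out = SNR_in − NF
SNR_out = 42.4 − 11.6 = 30.8 dB

30.8 dB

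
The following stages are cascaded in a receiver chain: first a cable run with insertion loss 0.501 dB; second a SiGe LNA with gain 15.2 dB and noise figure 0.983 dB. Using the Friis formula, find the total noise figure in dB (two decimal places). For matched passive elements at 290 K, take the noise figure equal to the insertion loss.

Convert to linear (a loss of L dB is a gain of −L dB): F_i = 10^(NF_i/10), G_i = 10^(G_i,dB/10)
  Stage 1: F_1 = 10^(0.501/10) = 1.122, G_1 = 10^(−0.501/10) = 0.8910
  Stage 2: F_2 = 10^(0.983/10) = 1.254, G_2 = 10^(15.2/10) = 33.11
Friis cascade:
  F = 1.122 + (1.254 − 1)/0.8910 = 1.407
NF = 10 log₁₀(1.407) = 1.48 dB

1.48 dB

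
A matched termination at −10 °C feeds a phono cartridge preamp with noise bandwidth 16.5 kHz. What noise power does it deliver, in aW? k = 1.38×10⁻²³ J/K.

59.9 aW

T = −10 °C + 273.15 = 263.15 K
P_n = kTB = 1.38×10⁻²³ × 263.15 × 1.65×10⁴ = 5.99×10⁻¹⁷ W = 59.9 aW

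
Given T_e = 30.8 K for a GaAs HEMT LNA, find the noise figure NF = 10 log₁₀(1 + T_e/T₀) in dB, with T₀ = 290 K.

0.438 dB

F = 1 + T_e/T₀ = 1 + 30.8/290 = 1.10621
NF = 10 log₁₀(1.10621) = 0.438 dB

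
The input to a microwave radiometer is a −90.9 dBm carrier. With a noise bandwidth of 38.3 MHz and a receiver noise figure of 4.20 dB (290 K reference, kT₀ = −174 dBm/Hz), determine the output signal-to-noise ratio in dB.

Noise floor: N = −174 + 10 log₁₀(B) + NF
10 log₁₀(3.83×10⁷) = 75.83 dB
N = −174 + 75.83 + 4.20 = −93.97 dBm
SNR = P_sig − N = −90.9 − (−93.97) = 3.07 dB → 3.1 dB

3.1 dB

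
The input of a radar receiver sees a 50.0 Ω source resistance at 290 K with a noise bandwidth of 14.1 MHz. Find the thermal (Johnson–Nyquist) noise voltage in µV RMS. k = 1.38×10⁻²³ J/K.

V_n = √(4kTRB)
4kTRB = 4 × 1.38×10⁻²³ × 290 × 5.00×10¹ × 1.41×10⁷ = 1.13×10⁻¹¹ V²
V_n = √(1.13×10⁻¹¹) = 3.36×10⁻⁶ V = 3.36 µV

3.36 µV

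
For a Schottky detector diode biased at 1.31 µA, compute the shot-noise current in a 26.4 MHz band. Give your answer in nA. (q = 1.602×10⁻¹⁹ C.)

I_n = √(2qI·B)
2qI·B = 2 × 1.602×10⁻¹⁹ × 1.31×10⁻⁶ × 2.64×10⁷ = 1.11×10⁻¹⁷ A²
I_n = √(1.11×10⁻¹⁷) = 3.33×10⁻⁹ A = 3.33 nA

3.33 nA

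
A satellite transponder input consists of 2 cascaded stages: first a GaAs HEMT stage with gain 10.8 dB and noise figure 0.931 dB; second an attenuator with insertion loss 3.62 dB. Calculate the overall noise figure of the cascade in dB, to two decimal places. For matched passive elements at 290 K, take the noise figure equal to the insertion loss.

Convert to linear (a loss of L dB is a gain of −L dB): F_i = 10^(NF_i/10), G_i = 10^(G_i,dB/10)
  Stage 1: F_1 = 10^(0.931/10) = 1.239, G_1 = 10^(10.8/10) = 12.02
  Stage 2: F_2 = 10^(3.62/10) = 2.301, G_2 = 10^(−3.62/10) = 0.4345
Friis cascade:
  F = 1.239 + (2.301 − 1)/12.02 = 1.347
NF = 10 log₁₀(1.347) = 1.29 dB

1.29 dB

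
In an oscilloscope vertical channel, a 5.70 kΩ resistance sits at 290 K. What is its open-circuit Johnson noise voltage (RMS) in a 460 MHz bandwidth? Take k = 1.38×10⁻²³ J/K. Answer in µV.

205 µV

V_n = √(4kTRB)
4kTRB = 4 × 1.38×10⁻²³ × 290 × 5.70×10³ × 4.60×10⁸ = 4.20×10⁻⁸ V²
V_n = √(4.20×10⁻⁸) = 2.05×10⁻⁴ V = 205 µV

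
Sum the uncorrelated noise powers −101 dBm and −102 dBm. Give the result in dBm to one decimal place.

−98.5 dBm

Convert to linear, add, convert back:
P₁ = 7.94×10⁻¹⁴ W, P₂ = 6.31×10⁻¹⁴ W
P_tot = 1.43×10⁻¹³ W → 10 log₁₀(P_tot / 10⁻³) = −98.5 dBm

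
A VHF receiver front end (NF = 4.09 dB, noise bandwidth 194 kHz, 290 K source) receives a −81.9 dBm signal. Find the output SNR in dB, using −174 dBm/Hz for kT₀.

Noise floor: N = −174 + 10 log₁₀(B) + NF
10 log₁₀(1.94×10⁵) = 52.88 dB
N = −174 + 52.88 + 4.09 = −117.03 dBm
SNR = P_sig − N = −81.9 − (−117.03) = 35.13 dB → 35.1 dB

35.1 dB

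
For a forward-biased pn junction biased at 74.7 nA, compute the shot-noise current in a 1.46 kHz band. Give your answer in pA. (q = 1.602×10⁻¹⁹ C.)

I_n = √(2qI·B)
2qI·B = 2 × 1.602×10⁻¹⁹ × 7.47×10⁻⁸ × 1.46×10³ = 3.49×10⁻²³ A²
I_n = √(3.49×10⁻²³) = 5.91×10⁻¹² A = 5.91 pA

5.91 pA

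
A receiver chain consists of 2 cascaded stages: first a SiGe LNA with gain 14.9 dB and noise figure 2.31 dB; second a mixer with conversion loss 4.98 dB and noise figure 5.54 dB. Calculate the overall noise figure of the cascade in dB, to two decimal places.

Convert to linear (a loss of L dB is a gain of −L dB): F_i = 10^(NF_i/10), G_i = 10^(G_i,dB/10)
  Stage 1: F_1 = 10^(2.31/10) = 1.702, G_1 = 10^(14.9/10) = 30.90
  Stage 2: F_2 = 10^(5.54/10) = 3.581, G_2 = 10^(−4.98/10) = 0.3177
Friis cascade:
  F = 1.702 + (3.581 − 1)/30.90 = 1.786
NF = 10 log₁₀(1.786) = 2.52 dB

2.52 dB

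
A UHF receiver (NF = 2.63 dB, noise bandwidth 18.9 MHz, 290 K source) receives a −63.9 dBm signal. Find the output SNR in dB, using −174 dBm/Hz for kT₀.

Noise floor: N = −174 + 10 log₁₀(B) + NF
10 log₁₀(1.89×10⁷) = 72.76 dB
N = −174 + 72.76 + 2.63 = −98.61 dBm
SNR = P_sig − N = −63.9 − (−98.61) = 34.71 dB → 34.7 dB

34.7 dB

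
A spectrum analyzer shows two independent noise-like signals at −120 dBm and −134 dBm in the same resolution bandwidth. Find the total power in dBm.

Convert to linear, add, convert back:
P₁ = 1.00×10⁻¹⁵ W, P₂ = 3.98×10⁻¹⁷ W
P_tot = 1.04×10⁻¹⁵ W → 10 log₁₀(P_tot / 10⁻³) = −119.8 dBm

−119.8 dBm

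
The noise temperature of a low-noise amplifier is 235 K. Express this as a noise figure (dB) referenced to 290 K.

2.58 dB

F = 1 + T_e/T₀ = 1 + 235/290 = 1.81034
NF = 10 log₁₀(1.81034) = 2.58 dB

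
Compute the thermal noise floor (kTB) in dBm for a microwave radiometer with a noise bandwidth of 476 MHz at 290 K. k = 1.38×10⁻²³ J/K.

−87.2 dBm

P_n = kTB = 1.38×10⁻²³ × 290 × 4.76×10⁸ = 1.90×10⁻¹² W
In dBm: 10 log₁₀(1.90×10⁻¹² / 10⁻³) = −87.2 dBm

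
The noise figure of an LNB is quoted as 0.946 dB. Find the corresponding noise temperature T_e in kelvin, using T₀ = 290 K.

F = 10^(0.946/10) = 1.24337
T_e = (F − 1)·T₀ = (1.24337 − 1) × 290 = 70.6 K

70.6 K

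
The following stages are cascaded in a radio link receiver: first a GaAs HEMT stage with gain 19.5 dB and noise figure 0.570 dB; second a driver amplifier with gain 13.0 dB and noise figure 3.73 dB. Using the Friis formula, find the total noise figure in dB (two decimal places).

0.63 dB

Convert to linear (a loss of L dB is a gain of −L dB): F_i = 10^(NF_i/10), G_i = 10^(G_i,dB/10)
  Stage 1: F_1 = 10^(0.570/10) = 1.140, G_1 = 10^(19.5/10) = 89.13
  Stage 2: F_2 = 10^(3.73/10) = 2.360, G_2 = 10^(13.0/10) = 19.95
Friis cascade:
  F = 1.140 + (2.360 − 1)/89.13 = 1.156
NF = 10 log₁₀(1.156) = 0.63 dB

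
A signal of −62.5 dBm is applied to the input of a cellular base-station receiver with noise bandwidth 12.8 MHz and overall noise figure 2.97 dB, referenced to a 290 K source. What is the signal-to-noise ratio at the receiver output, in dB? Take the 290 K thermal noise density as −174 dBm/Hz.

Noise floor: N = −174 + 10 log₁₀(B) + NF
10 log₁₀(1.28×10⁷) = 71.07 dB
N = −174 + 71.07 + 2.97 = −99.96 dBm
SNR = P_sig − N = −62.5 − (−99.96) = 37.46 dB → 37.5 dB

37.5 dB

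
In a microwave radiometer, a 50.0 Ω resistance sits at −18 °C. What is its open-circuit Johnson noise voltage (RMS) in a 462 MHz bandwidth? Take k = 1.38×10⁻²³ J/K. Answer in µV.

T = −18 °C + 273.15 = 255.15 K
V_n = √(4kTRB)
4kTRB = 4 × 1.38×10⁻²³ × 255.15 × 5.00×10¹ × 4.62×10⁸ = 3.25×10⁻¹⁰ V²
V_n = √(3.25×10⁻¹⁰) = 1.80×10⁻⁵ V = 18.0 µV

18.0 µV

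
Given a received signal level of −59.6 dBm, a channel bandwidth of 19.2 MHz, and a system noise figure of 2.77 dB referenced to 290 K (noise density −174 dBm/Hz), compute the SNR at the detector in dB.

Noise floor: N = −174 + 10 log₁₀(B) + NF
10 log₁₀(1.92×10⁷) = 72.83 dB
N = −174 + 72.83 + 2.77 = −98.40 dBm
SNR = P_sig − N = −59.6 − (−98.40) = 38.80 dB → 38.8 dB

38.8 dB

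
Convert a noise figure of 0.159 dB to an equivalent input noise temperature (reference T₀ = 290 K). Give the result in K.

F = 10^(0.159/10) = 1.03729
T_e = (F − 1)·T₀ = (1.03729 − 1) × 290 = 10.8 K

10.8 K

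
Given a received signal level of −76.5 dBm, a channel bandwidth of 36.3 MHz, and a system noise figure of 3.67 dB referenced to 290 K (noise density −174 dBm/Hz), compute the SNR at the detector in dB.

18.2 dB

Noise floor: N = −174 + 10 log₁₀(B) + NF
10 log₁₀(3.63×10⁷) = 75.6 dB
N = −174 + 75.6 + 3.67 = −94.73 dBm
SNR = P_sig − N = −76.5 − (−94.73) = 18.23 dB → 18.2 dB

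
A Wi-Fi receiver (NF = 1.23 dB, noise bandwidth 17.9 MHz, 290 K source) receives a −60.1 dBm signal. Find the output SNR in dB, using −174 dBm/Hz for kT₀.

40.1 dB

Noise floor: N = −174 + 10 log₁₀(B) + NF
10 log₁₀(1.79×10⁷) = 72.53 dB
N = −174 + 72.53 + 1.23 = −100.24 dBm
SNR = P_sig − N = −60.1 − (−100.24) = 40.14 dB → 40.1 dB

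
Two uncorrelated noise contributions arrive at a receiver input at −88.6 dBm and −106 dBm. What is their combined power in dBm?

Convert to linear, add, convert back:
P₁ = 1.38×10⁻¹² W, P₂ = 2.51×10⁻¹⁴ W
P_tot = 1.41×10⁻¹² W → 10 log₁₀(P_tot / 10⁻³) = −88.5 dBm

−88.5 dBm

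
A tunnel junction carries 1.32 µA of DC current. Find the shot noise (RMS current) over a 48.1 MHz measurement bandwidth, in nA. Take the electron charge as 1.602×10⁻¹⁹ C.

I_n = √(2qI·B)
2qI·B = 2 × 1.602×10⁻¹⁹ × 1.32×10⁻⁶ × 4.81×10⁷ = 2.03×10⁻¹⁷ A²
I_n = √(2.03×10⁻¹⁷) = 4.51×10⁻⁹ A = 4.51 nA

4.51 nA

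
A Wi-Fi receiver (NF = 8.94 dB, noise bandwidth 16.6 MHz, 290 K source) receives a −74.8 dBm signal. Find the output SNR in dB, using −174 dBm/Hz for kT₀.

18.1 dB

Noise floor: N = −174 + 10 log₁₀(B) + NF
10 log₁₀(1.66×10⁷) = 72.2 dB
N = −174 + 72.2 + 8.94 = −92.86 dBm
SNR = P_sig − N = −74.8 − (−92.86) = 18.06 dB → 18.1 dB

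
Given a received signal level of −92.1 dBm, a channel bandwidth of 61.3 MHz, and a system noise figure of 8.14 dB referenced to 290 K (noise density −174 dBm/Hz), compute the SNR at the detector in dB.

Noise floor: N = −174 + 10 log₁₀(B) + NF
10 log₁₀(6.13×10⁷) = 77.87 dB
N = −174 + 77.87 + 8.14 = −87.99 dBm
SNR = P_sig − N = −92.1 − (−87.99) = −4.11 dB → −4.1 dB

−4.1 dB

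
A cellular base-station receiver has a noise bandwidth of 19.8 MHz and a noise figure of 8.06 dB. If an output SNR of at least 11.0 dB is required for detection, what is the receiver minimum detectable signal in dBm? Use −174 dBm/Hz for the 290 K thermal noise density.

Sensitivity = −174 + 10 log₁₀(B) + NF + SNR_min
= −174 + 72.97 + 8.06 + 11.0
= −81.97 dBm → −82.0 dBm

−82.0 dBm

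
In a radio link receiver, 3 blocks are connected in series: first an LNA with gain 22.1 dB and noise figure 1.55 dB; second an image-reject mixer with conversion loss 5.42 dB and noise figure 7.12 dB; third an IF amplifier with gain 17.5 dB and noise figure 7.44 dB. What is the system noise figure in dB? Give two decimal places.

1.91 dB

Convert to linear (a loss of L dB is a gain of −L dB): F_i = 10^(NF_i/10), G_i = 10^(G_i,dB/10)
  Stage 1: F_1 = 10^(1.55/10) = 1.429, G_1 = 10^(22.1/10) = 162.2
  Stage 2: F_2 = 10^(7.12/10) = 5.152, G_2 = 10^(−5.42/10) = 0.2871
  Stage 3: F_3 = 10^(7.44/10) = 5.546, G_3 = 10^(17.5/10) = 56.23
Friis cascade:
  F = 1.429 + (5.152 − 1)/162.2 + (5.546 − 1)/46.56 = 1.552
NF = 10 log₁₀(1.552) = 1.91 dB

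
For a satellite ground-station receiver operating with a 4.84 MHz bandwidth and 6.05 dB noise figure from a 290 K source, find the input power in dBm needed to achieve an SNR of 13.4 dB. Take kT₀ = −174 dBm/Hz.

Sensitivity = −174 + 10 log₁₀(B) + NF + SNR_min
= −174 + 66.85 + 6.05 + 13.4
= −87.70 dBm → −87.7 dBm

−87.7 dBm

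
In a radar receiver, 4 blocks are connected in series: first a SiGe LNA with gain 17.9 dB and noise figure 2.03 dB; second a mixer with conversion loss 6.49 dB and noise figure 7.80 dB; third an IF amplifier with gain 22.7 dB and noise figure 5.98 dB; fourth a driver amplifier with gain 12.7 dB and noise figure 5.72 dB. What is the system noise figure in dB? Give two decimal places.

2.77 dB

Convert to linear (a loss of L dB is a gain of −L dB): F_i = 10^(NF_i/10), G_i = 10^(G_i,dB/10)
  Stage 1: F_1 = 10^(2.03/10) = 1.596, G_1 = 10^(17.9/10) = 61.66
  Stage 2: F_2 = 10^(7.80/10) = 6.026, G_2 = 10^(−6.49/10) = 0.2244
  Stage 3: F_3 = 10^(5.98/10) = 3.963, G_3 = 10^(22.7/10) = 186.2
  Stage 4: F_4 = 10^(5.72/10) = 3.733, G_4 = 10^(12.7/10) = 18.62
Friis cascade:
  F = 1.596 + (6.026 − 1)/61.66 + (3.963 − 1)/13.84 + (3.733 − 1)/2576 = 1.893
NF = 10 log₁₀(1.893) = 2.77 dB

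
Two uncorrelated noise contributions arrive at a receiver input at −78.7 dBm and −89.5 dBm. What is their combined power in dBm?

−78.4 dBm

Convert to linear, add, convert back:
P₁ = 1.35×10⁻¹¹ W, P₂ = 1.12×10⁻¹² W
P_tot = 1.46×10⁻¹¹ W → 10 log₁₀(P_tot / 10⁻³) = −78.4 dBm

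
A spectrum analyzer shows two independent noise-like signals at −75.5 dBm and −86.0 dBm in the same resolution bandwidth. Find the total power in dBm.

Convert to linear, add, convert back:
P₁ = 2.82×10⁻¹¹ W, P₂ = 2.51×10⁻¹² W
P_tot = 3.07×10⁻¹¹ W → 10 log₁₀(P_tot / 10⁻³) = −75.1 dBm

−75.1 dBm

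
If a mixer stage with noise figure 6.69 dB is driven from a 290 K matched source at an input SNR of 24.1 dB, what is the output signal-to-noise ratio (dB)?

By definition F = SNR_in/SNR_out, so in dB: SNR_out = SNR_in − NF
SNR_out = 24.1 − 6.69 = 17.41 dB

17.41 dB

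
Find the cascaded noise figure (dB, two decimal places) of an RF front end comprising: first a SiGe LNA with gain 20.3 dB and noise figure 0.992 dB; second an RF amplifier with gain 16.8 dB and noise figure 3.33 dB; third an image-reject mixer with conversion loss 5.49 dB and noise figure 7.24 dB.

Convert to linear (a loss of L dB is a gain of −L dB): F_i = 10^(NF_i/10), G_i = 10^(G_i,dB/10)
  Stage 1: F_1 = 10^(0.992/10) = 1.257, G_1 = 10^(20.3/10) = 107.2
  Stage 2: F_2 = 10^(3.33/10) = 2.153, G_2 = 10^(16.8/10) = 47.86
  Stage 3: F_3 = 10^(7.24/10) = 5.297, G_3 = 10^(−5.49/10) = 0.2825
Friis cascade:
  F = 1.257 + (2.153 − 1)/107.2 + (5.297 − 1)/5129 = 1.268
NF = 10 log₁₀(1.268) = 1.03 dB

1.03 dB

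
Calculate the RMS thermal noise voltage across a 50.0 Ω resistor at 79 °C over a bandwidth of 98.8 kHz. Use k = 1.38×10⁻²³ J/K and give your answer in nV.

310 nV

T = 79 °C + 273.15 = 352.15 K
V_n = √(4kTRB)
4kTRB = 4 × 1.38×10⁻²³ × 352.15 × 5.00×10¹ × 9.88×10⁴ = 9.60×10⁻¹⁴ V²
V_n = √(9.60×10⁻¹⁴) = 3.10×10⁻⁷ V = 310 nV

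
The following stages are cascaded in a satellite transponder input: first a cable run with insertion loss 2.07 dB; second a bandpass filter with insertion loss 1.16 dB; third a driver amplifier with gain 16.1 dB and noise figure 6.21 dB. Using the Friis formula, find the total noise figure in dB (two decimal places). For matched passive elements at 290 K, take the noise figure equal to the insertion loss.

9.44 dB

Convert to linear (a loss of L dB is a gain of −L dB): F_i = 10^(NF_i/10), G_i = 10^(G_i,dB/10)
  Stage 1: F_1 = 10^(2.07/10) = 1.611, G_1 = 10^(−2.07/10) = 0.6209
  Stage 2: F_2 = 10^(1.16/10) = 1.306, G_2 = 10^(−1.16/10) = 0.7656
  Stage 3: F_3 = 10^(6.21/10) = 4.178, G_3 = 10^(16.1/10) = 40.74
Friis cascade:
  F = 1.611 + (1.306 − 1)/0.6209 + (4.178 − 1)/0.4753 = 8.790
NF = 10 log₁₀(8.790) = 9.44 dB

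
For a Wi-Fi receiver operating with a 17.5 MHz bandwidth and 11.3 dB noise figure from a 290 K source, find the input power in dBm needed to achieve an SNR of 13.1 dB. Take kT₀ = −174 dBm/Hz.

Sensitivity = −174 + 10 log₁₀(B) + NF + SNR_min
= −174 + 72.43 + 11.3 + 13.1
= −77.17 dBm → −77.2 dBm

−77.2 dBm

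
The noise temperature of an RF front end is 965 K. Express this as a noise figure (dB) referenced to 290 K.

6.36 dB

F = 1 + T_e/T₀ = 1 + 965/290 = 4.32759
NF = 10 log₁₀(4.32759) = 6.36 dB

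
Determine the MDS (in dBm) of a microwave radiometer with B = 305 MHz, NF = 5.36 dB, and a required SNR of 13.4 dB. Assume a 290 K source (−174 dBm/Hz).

Sensitivity = −174 + 10 log₁₀(B) + NF + SNR_min
= −174 + 84.84 + 5.36 + 13.4
= −70.40 dBm → −70.4 dBm

−70.4 dBm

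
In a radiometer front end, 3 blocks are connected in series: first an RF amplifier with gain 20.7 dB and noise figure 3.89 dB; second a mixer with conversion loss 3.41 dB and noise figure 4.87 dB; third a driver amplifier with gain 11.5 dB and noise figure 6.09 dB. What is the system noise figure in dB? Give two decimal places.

Convert to linear (a loss of L dB is a gain of −L dB): F_i = 10^(NF_i/10), G_i = 10^(G_i,dB/10)
  Stage 1: F_1 = 10^(3.89/10) = 2.449, G_1 = 10^(20.7/10) = 117.5
  Stage 2: F_2 = 10^(4.87/10) = 3.069, G_2 = 10^(−3.41/10) = 0.4560
  Stage 3: F_3 = 10^(6.09/10) = 4.064, G_3 = 10^(11.5/10) = 14.13
Friis cascade:
  F = 2.449 + (3.069 − 1)/117.5 + (4.064 − 1)/53.58 = 2.524
NF = 10 log₁₀(2.524) = 4.02 dB

4.02 dB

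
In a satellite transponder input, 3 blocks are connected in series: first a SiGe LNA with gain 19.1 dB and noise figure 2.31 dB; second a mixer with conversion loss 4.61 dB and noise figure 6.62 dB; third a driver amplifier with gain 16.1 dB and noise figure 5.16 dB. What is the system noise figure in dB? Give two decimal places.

Convert to linear (a loss of L dB is a gain of −L dB): F_i = 10^(NF_i/10), G_i = 10^(G_i,dB/10)
  Stage 1: F_1 = 10^(2.31/10) = 1.702, G_1 = 10^(19.1/10) = 81.28
  Stage 2: F_2 = 10^(6.62/10) = 4.592, G_2 = 10^(−4.61/10) = 0.3459
  Stage 3: F_3 = 10^(5.16/10) = 3.281, G_3 = 10^(16.1/10) = 40.74
Friis cascade:
  F = 1.702 + (4.592 − 1)/81.28 + (3.281 − 1)/28.12 = 1.827
NF = 10 log₁₀(1.827) = 2.62 dB

2.62 dB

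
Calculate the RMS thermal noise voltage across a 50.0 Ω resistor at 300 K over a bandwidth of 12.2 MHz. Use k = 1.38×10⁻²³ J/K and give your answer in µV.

V_n = √(4kTRB)
4kTRB = 4 × 1.38×10⁻²³ × 300 × 5.00×10¹ × 1.22×10⁷ = 1.01×10⁻¹¹ V²
V_n = √(1.01×10⁻¹¹) = 3.18×10⁻⁶ V = 3.18 µV

3.18 µV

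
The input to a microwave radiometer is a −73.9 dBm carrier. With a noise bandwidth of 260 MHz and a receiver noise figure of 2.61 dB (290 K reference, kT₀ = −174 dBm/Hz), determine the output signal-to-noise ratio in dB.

13.3 dB

Noise floor: N = −174 + 10 log₁₀(B) + NF
10 log₁₀(2.60×10⁸) = 84.15 dB
N = −174 + 84.15 + 2.61 = −87.24 dBm
SNR = P_sig − N = −73.9 − (−87.24) = 13.34 dB → 13.3 dB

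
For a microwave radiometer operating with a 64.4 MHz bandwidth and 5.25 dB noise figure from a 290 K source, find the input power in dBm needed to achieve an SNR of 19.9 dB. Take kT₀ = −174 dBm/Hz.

−70.8 dBm

Sensitivity = −174 + 10 log₁₀(B) + NF + SNR_min
= −174 + 78.09 + 5.25 + 19.9
= −70.76 dBm → −70.8 dBm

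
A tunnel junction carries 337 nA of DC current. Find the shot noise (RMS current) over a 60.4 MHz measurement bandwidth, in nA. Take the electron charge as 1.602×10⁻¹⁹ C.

I_n = √(2qI·B)
2qI·B = 2 × 1.602×10⁻¹⁹ × 3.37×10⁻⁷ × 6.04×10⁷ = 6.52×10⁻¹⁸ A²
I_n = √(6.52×10⁻¹⁸) = 2.55×10⁻⁹ A = 2.55 nA

2.55 nA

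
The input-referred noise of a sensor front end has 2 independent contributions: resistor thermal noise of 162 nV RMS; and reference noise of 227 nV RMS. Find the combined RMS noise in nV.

279 nV

Uncorrelated sources add in power (mean-square): V_tot = √(ΣV_i²)
V_tot = √[(1.62×10⁻⁷)² + (2.27×10⁻⁷)²] = 2.79×10⁻⁷ V = 279 nV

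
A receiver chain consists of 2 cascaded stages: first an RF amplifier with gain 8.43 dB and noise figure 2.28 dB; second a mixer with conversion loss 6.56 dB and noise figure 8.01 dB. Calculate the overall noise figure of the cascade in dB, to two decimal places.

Convert to linear (a loss of L dB is a gain of −L dB): F_i = 10^(NF_i/10), G_i = 10^(G_i,dB/10)
  Stage 1: F_1 = 10^(2.28/10) = 1.690, G_1 = 10^(8.43/10) = 6.966
  Stage 2: F_2 = 10^(8.01/10) = 6.324, G_2 = 10^(−6.56/10) = 0.2208
Friis cascade:
  F = 1.690 + (6.324 − 1)/6.966 = 2.455
NF = 10 log₁₀(2.455) = 3.90 dB

3.90 dB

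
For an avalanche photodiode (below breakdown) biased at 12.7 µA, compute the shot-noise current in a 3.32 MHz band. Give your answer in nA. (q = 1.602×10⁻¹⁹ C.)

I_n = √(2qI·B)
2qI·B = 2 × 1.602×10⁻¹⁹ × 1.27×10⁻⁵ × 3.32×10⁶ = 1.35×10⁻¹⁷ A²
I_n = √(1.35×10⁻¹⁷) = 3.68×10⁻⁹ A = 3.68 nA

3.68 nA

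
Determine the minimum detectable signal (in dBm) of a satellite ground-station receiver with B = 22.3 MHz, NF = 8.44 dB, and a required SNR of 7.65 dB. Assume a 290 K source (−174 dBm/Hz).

Sensitivity = −174 + 10 log₁₀(B) + NF + SNR_min
= −174 + 73.48 + 8.44 + 7.65
= −84.43 dBm → −84.4 dBm

−84.4 dBm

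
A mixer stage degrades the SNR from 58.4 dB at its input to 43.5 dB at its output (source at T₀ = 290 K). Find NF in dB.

NF (dB) = SNR_in(dB) − SNR_out(dB) when the source is at T₀
NF = 58.4 − 43.5 = 14.9 dB

14.9 dB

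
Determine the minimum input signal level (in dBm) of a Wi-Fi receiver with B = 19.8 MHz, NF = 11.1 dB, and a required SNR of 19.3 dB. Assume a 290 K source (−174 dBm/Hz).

−70.6 dBm

Sensitivity = −174 + 10 log₁₀(B) + NF + SNR_min
= −174 + 72.97 + 11.1 + 19.3
= −70.63 dBm → −70.6 dBm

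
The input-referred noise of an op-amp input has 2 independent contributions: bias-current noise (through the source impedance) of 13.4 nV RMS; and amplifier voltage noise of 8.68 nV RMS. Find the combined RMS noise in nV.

16.0 nV

Uncorrelated sources add in power (mean-square): V_tot = √(ΣV_i²)
V_tot = √[(1.34×10⁻⁸)² + (8.68×10⁻⁹)²] = 1.60×10⁻⁸ V = 16.0 nV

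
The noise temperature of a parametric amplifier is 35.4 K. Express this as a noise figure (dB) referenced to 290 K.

F = 1 + T_e/T₀ = 1 + 35.4/290 = 1.12207
NF = 10 log₁₀(1.12207) = 0.500 dB

0.500 dB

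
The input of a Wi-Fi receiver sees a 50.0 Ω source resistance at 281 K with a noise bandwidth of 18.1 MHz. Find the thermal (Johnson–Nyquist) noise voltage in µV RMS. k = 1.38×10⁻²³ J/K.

V_n = √(4kTRB)
4kTRB = 4 × 1.38×10⁻²³ × 281 × 5.00×10¹ × 1.81×10⁷ = 1.40×10⁻¹¹ V²
V_n = √(1.40×10⁻¹¹) = 3.75×10⁻⁶ V = 3.75 µV

3.75 µV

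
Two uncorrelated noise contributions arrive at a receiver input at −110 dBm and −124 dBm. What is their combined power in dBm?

Convert to linear, add, convert back:
P₁ = 1.00×10⁻¹⁴ W, P₂ = 3.98×10⁻¹⁶ W
P_tot = 1.04×10⁻¹⁴ W → 10 log₁₀(P_tot / 10⁻³) = −109.8 dBm

−109.8 dBm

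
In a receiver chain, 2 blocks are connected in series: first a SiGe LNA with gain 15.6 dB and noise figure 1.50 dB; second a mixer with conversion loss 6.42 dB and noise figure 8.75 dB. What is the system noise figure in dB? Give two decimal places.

Convert to linear (a loss of L dB is a gain of −L dB): F_i = 10^(NF_i/10), G_i = 10^(G_i,dB/10)
  Stage 1: F_1 = 10^(1.50/10) = 1.413, G_1 = 10^(15.6/10) = 36.31
  Stage 2: F_2 = 10^(8.75/10) = 7.499, G_2 = 10^(−6.42/10) = 0.2280
Friis cascade:
  F = 1.413 + (7.499 − 1)/36.31 = 1.592
NF = 10 log₁₀(1.592) = 2.02 dB

2.02 dB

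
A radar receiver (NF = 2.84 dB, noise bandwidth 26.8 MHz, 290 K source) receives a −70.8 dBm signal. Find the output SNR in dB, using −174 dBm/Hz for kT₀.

26.1 dB

Noise floor: N = −174 + 10 log₁₀(B) + NF
10 log₁₀(2.68×10⁷) = 74.28 dB
N = −174 + 74.28 + 2.84 = −96.88 dBm
SNR = P_sig − N = −70.8 − (−96.88) = 26.08 dB → 26.1 dB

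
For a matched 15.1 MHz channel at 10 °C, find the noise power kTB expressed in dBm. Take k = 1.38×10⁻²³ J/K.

−102.3 dBm

T = 10 °C + 273.15 = 283.15 K
P_n = kTB = 1.38×10⁻²³ × 283.15 × 1.51×10⁷ = 5.90×10⁻¹⁴ W
In dBm: 10 log₁₀(5.90×10⁻¹⁴ / 10⁻³) = −102.3 dBm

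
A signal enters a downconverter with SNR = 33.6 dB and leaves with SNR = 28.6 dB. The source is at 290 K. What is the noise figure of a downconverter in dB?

5.0 dB

NF (dB) = SNR_in(dB) − SNR_out(dB) when the source is at T₀
NF = 33.6 − 28.6 = 5.0 dB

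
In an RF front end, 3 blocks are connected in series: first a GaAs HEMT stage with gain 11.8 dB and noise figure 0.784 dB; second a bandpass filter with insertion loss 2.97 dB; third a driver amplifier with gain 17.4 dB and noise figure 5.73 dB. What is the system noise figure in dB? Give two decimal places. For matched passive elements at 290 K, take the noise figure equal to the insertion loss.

Convert to linear (a loss of L dB is a gain of −L dB): F_i = 10^(NF_i/10), G_i = 10^(G_i,dB/10)
  Stage 1: F_1 = 10^(0.784/10) = 1.198, G_1 = 10^(11.8/10) = 15.14
  Stage 2: F_2 = 10^(2.97/10) = 1.982, G_2 = 10^(−2.97/10) = 0.5047
  Stage 3: F_3 = 10^(5.73/10) = 3.741, G_3 = 10^(17.4/10) = 54.95
Friis cascade:
  F = 1.198 + (1.982 − 1)/15.14 + (3.741 − 1)/7.638 = 1.622
NF = 10 log₁₀(1.622) = 2.10 dB

2.10 dB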